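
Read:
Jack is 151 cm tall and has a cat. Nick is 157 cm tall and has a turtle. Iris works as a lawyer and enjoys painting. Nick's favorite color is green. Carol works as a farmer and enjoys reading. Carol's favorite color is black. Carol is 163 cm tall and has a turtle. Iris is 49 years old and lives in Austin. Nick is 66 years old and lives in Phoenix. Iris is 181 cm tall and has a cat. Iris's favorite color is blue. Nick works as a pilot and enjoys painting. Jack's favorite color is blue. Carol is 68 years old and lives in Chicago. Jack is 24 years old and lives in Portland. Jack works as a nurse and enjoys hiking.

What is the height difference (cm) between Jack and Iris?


|151 - 181| = 30

30


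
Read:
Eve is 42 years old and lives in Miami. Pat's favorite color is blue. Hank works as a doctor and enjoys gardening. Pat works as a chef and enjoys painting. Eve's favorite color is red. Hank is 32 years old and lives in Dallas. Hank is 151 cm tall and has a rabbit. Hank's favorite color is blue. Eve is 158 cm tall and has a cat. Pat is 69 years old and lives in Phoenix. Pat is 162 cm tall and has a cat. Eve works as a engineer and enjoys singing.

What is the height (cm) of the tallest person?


Tallest: Pat at 162 cm

162


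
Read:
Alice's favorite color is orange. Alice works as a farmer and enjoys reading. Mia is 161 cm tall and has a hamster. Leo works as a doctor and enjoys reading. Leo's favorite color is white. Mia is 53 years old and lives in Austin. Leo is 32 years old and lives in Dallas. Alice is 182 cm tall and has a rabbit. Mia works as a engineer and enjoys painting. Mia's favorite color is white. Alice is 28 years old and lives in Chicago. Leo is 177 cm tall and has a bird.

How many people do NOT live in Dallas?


Not in Dallas: 2

2


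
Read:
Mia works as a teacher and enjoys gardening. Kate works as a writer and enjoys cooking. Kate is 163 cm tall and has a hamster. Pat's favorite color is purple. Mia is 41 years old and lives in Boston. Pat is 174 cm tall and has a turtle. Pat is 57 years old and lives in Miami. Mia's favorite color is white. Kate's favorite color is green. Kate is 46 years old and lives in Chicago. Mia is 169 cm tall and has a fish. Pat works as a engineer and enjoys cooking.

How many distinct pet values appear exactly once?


Unique pet values: 3

3


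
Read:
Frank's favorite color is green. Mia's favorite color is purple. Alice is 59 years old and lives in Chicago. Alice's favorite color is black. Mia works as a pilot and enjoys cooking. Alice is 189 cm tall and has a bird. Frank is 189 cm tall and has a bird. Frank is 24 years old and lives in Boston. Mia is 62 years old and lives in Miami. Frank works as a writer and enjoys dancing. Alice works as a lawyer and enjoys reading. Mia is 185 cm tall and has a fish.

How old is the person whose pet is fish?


Person with pet=fish is Mia, age 62

62


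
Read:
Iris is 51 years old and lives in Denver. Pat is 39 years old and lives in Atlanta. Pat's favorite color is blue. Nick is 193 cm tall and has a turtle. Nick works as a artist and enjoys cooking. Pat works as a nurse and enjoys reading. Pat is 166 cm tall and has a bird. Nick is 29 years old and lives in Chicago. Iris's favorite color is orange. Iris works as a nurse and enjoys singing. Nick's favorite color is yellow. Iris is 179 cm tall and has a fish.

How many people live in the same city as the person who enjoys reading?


Person with hobby reading is Pat, city Atlanta. Count = 1

1


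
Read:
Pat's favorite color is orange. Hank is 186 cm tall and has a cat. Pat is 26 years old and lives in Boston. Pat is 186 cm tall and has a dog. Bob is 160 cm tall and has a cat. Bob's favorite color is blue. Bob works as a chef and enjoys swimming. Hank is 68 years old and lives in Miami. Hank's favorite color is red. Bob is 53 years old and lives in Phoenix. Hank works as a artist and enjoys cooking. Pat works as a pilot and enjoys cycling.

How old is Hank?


Hank is 68 years old

68


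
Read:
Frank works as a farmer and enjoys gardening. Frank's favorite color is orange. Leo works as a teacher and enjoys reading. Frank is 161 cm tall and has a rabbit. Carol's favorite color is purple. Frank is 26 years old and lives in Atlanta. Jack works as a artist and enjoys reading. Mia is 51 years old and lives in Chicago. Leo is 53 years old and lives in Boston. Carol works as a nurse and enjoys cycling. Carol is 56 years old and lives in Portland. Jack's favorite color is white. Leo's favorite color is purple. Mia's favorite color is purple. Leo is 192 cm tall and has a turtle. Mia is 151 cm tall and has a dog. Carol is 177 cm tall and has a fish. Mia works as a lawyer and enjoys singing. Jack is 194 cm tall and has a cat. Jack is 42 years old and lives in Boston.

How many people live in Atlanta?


Count in Atlanta: 1

1


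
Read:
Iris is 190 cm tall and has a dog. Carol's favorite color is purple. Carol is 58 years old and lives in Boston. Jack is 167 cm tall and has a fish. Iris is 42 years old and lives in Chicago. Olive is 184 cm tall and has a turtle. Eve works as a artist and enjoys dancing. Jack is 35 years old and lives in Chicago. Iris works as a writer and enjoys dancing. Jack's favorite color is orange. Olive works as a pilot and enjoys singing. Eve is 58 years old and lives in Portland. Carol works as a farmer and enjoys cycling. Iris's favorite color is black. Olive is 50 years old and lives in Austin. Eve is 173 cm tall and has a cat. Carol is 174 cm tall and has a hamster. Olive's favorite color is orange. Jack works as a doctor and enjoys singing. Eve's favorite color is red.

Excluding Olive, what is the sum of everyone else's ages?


Sum (excluding Olive): 193

193


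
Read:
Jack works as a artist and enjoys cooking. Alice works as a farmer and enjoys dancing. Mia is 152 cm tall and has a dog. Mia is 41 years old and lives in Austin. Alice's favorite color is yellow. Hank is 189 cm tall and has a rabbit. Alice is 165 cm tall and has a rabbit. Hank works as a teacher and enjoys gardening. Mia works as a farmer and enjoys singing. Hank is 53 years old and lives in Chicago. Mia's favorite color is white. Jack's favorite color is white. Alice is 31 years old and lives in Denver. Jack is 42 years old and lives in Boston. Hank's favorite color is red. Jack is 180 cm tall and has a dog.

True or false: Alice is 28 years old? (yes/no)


Alice is actually 31. no

no


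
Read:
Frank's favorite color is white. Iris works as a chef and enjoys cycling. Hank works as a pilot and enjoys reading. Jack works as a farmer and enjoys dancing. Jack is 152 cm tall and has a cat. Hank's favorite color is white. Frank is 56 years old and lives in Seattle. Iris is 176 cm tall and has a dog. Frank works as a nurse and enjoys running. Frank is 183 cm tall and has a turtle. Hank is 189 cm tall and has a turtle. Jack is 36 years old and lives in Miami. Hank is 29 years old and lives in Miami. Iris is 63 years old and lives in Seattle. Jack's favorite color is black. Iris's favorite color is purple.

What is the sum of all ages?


29+63+36+56 = 184

184


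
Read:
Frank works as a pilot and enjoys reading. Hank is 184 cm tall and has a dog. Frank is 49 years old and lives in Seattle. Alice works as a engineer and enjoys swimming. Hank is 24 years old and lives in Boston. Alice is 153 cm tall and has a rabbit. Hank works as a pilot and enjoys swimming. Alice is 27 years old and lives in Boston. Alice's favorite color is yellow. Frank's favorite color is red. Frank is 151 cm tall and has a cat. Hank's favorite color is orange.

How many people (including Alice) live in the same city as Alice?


Alice lives in Boston. Count = 2

2


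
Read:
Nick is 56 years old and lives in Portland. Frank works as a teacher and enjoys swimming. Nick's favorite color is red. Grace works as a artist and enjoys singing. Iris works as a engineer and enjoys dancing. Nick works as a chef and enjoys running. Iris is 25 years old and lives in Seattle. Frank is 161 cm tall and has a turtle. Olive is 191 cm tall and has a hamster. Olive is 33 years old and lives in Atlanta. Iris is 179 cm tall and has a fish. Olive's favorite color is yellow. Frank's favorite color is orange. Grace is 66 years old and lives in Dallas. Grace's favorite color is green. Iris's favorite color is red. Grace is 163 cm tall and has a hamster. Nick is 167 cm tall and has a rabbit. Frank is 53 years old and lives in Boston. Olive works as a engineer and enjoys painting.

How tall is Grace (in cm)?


Grace is 163 cm tall

163


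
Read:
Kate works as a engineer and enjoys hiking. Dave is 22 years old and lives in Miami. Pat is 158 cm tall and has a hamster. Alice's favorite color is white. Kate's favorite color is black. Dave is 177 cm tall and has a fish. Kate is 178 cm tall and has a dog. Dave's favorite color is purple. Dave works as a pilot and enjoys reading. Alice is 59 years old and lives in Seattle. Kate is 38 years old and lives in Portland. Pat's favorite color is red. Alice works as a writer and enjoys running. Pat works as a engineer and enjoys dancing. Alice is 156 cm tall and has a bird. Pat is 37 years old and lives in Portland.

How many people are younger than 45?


Filter: 3

3


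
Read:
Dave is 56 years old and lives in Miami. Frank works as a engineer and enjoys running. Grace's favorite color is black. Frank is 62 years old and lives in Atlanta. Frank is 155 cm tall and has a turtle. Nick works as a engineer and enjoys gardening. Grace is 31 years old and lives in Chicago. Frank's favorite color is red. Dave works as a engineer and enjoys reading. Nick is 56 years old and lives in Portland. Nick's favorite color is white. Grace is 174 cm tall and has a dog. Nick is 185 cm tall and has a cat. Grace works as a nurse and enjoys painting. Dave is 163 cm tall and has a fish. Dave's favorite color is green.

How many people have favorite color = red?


Count: 1

1


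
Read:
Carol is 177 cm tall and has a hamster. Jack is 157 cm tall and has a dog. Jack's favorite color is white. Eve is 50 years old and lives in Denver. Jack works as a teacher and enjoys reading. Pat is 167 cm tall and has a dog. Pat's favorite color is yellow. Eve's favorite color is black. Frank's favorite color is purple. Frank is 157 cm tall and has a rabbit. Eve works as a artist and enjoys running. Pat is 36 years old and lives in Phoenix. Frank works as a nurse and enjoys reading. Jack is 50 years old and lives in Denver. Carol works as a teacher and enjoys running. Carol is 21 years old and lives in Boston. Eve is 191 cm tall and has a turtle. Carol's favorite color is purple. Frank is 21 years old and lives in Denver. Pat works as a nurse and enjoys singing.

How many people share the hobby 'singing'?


Count: 1

1


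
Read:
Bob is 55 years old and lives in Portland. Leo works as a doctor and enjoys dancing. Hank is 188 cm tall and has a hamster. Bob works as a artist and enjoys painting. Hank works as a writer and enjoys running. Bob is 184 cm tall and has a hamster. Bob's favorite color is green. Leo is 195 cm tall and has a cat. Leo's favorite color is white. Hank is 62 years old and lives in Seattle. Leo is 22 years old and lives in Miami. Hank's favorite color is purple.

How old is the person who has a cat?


Person with cat is Leo, age 22

22


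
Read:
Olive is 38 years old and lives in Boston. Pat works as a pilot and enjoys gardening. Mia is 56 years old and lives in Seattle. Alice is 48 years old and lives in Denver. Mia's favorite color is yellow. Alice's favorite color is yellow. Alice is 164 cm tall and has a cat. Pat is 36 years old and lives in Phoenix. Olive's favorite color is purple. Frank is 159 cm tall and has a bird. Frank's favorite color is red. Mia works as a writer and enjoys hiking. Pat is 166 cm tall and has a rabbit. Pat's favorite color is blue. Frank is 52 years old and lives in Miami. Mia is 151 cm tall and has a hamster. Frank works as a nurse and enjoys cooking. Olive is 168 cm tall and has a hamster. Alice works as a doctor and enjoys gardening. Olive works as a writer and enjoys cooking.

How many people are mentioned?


People: Pat, Alice, Mia, Frank, Olive. Count = 5

5


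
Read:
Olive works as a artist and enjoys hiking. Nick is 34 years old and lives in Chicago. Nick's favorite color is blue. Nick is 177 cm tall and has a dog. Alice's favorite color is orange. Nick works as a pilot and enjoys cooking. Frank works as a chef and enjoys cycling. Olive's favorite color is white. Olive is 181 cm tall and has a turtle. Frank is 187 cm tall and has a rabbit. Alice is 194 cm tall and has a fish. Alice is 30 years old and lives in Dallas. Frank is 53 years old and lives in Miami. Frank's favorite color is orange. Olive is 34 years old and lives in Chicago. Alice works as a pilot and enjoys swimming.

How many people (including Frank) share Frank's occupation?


Frank is a chef. Count = 1

1


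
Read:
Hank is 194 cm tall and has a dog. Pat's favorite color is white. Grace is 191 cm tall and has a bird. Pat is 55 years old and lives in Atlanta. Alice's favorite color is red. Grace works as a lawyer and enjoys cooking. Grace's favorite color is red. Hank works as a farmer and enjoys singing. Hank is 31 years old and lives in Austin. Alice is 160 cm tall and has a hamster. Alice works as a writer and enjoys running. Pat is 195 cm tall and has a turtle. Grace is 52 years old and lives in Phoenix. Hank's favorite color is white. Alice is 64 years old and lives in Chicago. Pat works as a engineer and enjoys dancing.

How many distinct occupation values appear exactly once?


Unique occupation values: 4

4


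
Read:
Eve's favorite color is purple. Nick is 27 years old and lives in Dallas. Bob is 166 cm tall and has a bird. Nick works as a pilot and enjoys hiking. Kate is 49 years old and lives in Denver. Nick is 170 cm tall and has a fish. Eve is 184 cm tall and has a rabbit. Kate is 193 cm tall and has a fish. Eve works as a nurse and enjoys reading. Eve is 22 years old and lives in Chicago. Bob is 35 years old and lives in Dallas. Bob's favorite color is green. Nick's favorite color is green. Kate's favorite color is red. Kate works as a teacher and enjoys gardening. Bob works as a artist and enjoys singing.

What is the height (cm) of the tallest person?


Tallest: Kate at 193 cm

193


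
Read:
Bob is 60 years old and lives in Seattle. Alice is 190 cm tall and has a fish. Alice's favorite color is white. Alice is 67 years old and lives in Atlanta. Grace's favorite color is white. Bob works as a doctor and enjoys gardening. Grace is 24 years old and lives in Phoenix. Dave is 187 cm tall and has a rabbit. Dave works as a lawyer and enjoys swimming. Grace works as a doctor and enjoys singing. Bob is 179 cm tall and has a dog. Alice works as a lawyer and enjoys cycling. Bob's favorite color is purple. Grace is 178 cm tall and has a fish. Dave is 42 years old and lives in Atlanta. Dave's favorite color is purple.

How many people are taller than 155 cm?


Taller than 155: 4

4


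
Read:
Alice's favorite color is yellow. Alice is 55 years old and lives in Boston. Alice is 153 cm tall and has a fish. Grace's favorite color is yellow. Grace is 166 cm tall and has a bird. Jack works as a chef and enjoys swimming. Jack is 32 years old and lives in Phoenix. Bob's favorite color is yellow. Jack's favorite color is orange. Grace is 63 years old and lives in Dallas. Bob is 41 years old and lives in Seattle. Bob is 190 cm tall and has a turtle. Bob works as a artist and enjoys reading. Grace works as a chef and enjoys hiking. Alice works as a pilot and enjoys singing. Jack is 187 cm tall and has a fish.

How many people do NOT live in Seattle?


Not in Seattle: 3

3


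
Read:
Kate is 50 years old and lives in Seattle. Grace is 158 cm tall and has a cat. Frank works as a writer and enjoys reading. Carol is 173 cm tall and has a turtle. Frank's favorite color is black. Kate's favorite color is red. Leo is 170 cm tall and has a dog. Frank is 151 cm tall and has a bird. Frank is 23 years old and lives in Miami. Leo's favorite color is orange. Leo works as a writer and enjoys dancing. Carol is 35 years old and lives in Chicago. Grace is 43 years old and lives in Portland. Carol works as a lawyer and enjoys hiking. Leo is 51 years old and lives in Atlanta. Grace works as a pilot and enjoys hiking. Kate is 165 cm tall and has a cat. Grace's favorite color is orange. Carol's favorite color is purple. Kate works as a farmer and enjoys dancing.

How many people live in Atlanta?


Count in Atlanta: 1

1


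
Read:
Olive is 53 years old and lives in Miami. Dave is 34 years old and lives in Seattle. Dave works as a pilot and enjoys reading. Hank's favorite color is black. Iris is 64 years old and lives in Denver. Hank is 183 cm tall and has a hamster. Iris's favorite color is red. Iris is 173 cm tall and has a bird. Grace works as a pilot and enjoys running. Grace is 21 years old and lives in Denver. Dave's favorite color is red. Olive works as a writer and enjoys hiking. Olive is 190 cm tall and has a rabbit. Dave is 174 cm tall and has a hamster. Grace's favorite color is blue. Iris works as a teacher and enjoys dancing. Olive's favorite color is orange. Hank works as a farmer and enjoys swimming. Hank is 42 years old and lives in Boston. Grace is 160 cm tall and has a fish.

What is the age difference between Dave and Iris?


|34 - 64| = 30

30


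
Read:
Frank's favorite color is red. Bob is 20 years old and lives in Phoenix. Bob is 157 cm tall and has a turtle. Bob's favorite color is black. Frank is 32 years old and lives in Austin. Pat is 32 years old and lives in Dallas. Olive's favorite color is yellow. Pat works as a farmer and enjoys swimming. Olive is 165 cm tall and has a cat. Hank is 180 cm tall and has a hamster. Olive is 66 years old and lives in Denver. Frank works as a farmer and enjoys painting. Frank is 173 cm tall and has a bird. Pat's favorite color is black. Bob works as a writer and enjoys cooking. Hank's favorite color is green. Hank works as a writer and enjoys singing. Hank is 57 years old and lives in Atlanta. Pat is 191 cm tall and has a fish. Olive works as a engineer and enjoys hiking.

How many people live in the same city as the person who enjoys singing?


Person with hobby singing is Hank, city Atlanta. Count = 1

1


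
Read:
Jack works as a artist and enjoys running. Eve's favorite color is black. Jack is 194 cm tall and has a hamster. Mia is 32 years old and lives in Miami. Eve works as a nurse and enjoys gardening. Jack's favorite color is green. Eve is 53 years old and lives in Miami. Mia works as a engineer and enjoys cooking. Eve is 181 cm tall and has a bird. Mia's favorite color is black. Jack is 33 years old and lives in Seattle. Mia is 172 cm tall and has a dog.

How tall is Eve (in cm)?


Eve is 181 cm tall

181


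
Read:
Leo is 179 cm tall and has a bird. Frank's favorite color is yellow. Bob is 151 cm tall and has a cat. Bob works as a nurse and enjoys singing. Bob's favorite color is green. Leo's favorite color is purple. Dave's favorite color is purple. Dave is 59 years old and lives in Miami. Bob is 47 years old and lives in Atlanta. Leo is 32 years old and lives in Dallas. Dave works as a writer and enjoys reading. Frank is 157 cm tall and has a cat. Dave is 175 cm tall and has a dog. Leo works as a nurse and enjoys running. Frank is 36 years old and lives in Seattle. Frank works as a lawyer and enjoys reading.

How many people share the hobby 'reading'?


Count: 2

2


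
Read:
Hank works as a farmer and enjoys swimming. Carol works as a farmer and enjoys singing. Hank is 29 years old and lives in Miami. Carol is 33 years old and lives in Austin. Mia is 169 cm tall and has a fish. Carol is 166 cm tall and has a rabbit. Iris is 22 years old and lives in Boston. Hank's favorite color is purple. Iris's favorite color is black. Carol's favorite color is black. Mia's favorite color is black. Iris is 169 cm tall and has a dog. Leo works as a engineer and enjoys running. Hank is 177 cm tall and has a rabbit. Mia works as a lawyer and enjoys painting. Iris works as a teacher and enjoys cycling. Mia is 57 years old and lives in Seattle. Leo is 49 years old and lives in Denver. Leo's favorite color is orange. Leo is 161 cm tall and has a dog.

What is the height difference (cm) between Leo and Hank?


|161 - 177| = 16

16


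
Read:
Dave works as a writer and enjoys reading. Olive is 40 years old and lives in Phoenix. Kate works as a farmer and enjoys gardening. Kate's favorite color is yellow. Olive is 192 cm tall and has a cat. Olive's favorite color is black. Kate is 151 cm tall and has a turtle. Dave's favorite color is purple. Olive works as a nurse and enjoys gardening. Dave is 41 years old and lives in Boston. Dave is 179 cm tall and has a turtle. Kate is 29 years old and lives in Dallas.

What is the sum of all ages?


40+41+29 = 110

110


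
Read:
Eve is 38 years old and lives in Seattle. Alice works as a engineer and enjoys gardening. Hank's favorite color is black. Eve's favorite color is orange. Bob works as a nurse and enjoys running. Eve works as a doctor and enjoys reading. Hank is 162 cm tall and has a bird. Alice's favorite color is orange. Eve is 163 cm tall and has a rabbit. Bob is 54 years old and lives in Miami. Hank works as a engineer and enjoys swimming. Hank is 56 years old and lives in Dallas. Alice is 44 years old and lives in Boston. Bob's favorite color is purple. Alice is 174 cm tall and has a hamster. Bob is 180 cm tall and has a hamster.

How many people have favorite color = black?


Count: 1

1


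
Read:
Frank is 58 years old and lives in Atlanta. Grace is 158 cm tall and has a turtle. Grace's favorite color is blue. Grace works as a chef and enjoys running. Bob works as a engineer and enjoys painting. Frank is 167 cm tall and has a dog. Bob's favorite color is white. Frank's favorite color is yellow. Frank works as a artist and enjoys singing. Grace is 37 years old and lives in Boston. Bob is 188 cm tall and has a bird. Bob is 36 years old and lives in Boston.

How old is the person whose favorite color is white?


Person with favorite color=white is Bob, age 36

36


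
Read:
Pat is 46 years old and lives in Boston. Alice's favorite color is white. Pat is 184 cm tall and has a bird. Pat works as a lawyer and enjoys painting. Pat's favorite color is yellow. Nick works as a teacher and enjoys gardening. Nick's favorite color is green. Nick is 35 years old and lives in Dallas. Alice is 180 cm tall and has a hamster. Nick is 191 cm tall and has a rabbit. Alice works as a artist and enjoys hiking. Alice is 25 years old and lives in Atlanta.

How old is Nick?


Nick is 35 years old

35


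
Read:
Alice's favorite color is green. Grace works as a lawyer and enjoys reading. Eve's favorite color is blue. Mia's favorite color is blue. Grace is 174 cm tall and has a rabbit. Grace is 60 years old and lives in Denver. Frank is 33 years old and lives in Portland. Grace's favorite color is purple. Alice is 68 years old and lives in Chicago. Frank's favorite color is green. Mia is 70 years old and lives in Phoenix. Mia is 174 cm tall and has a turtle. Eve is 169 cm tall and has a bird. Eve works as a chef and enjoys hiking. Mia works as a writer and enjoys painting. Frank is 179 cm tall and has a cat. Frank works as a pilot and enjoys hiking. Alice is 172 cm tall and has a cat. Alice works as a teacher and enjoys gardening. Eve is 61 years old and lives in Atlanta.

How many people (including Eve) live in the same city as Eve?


Eve lives in Atlanta. Count = 1

1


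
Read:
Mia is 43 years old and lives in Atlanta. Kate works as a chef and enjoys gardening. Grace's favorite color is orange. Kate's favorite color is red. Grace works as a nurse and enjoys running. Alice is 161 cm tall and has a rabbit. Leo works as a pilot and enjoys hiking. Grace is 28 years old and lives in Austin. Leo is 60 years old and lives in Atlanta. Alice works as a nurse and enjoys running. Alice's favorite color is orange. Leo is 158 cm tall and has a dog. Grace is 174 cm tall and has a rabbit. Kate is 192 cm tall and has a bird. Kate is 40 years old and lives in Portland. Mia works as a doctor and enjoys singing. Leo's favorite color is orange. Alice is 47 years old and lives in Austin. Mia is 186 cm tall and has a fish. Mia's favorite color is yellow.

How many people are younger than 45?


Filter: 3

3


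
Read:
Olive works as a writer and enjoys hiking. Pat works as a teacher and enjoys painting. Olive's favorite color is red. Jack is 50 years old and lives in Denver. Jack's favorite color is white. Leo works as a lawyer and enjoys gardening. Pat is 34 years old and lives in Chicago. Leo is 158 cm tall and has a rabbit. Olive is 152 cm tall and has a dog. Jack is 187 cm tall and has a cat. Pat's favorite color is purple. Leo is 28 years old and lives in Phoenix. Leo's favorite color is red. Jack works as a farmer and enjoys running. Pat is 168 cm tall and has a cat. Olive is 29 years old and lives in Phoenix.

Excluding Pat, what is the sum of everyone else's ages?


Sum (excluding Pat): 107

107


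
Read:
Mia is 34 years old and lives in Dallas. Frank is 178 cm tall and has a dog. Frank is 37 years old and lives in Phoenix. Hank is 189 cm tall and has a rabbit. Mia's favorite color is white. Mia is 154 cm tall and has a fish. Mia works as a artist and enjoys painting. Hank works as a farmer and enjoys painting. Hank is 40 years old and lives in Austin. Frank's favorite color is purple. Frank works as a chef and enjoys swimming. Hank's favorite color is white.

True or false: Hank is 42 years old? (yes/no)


Hank is actually 40. no

no


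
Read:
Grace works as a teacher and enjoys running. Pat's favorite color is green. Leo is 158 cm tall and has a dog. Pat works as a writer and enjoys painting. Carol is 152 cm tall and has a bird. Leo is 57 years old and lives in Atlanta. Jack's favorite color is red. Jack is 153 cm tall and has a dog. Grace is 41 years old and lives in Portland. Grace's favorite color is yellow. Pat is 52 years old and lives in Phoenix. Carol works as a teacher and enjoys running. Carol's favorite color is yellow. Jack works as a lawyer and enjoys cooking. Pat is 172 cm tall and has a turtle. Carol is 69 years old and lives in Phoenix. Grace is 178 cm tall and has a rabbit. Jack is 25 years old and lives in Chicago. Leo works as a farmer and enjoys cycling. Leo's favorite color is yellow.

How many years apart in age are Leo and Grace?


57 vs 41, diff = 16

16


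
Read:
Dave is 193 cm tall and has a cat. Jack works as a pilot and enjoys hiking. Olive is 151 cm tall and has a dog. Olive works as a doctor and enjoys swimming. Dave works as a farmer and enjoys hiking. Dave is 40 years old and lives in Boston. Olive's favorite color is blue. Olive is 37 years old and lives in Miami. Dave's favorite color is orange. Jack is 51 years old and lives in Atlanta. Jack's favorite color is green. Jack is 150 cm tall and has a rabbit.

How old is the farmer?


The farmer is Dave, age 40

40


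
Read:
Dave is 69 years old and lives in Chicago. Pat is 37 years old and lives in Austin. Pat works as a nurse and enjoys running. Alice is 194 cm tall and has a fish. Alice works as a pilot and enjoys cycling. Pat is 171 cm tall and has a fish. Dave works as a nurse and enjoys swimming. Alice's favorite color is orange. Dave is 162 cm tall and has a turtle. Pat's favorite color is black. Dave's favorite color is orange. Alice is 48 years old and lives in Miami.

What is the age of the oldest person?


Oldest: Dave at 69

69


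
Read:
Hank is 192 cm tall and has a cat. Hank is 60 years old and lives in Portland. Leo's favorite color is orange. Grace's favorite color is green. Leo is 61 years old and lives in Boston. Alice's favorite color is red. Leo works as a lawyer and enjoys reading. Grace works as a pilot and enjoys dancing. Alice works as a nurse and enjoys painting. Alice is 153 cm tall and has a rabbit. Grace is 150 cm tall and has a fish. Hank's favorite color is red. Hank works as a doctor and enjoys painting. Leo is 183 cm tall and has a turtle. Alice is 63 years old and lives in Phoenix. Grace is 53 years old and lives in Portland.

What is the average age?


Sum=237, n=4, avg=59.25

59.25


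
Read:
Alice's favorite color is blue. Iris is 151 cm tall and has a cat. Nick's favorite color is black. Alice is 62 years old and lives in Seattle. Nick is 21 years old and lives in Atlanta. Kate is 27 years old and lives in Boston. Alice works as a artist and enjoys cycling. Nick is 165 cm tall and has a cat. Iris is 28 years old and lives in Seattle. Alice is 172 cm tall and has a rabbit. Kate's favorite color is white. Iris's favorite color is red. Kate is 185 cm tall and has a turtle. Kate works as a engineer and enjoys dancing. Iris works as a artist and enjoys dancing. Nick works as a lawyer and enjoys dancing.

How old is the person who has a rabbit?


Person with rabbit is Alice, age 62

62


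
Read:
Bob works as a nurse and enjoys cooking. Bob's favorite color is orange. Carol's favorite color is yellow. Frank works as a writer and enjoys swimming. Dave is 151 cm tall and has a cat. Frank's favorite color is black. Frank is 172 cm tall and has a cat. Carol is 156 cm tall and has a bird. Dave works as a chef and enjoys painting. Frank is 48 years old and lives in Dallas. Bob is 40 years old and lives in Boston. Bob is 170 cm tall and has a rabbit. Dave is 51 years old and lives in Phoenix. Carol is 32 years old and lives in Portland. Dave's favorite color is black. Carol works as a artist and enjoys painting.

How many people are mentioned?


People: Bob, Frank, Carol, Dave. Count = 4

4


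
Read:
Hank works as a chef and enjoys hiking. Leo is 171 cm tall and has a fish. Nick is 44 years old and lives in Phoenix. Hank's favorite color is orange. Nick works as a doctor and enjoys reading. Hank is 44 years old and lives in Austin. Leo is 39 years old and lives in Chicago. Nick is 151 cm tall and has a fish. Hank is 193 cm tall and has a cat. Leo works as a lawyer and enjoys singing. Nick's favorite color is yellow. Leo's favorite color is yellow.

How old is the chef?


The chef is Hank, age 44

44


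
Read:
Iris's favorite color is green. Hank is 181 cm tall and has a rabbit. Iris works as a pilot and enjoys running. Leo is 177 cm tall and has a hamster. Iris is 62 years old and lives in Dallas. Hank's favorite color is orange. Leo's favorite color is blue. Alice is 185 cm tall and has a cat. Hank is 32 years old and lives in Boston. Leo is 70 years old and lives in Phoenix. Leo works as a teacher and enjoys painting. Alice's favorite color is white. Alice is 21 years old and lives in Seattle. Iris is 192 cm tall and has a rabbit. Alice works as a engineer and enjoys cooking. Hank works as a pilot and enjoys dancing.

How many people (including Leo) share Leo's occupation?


Leo is a teacher. Count = 1

1


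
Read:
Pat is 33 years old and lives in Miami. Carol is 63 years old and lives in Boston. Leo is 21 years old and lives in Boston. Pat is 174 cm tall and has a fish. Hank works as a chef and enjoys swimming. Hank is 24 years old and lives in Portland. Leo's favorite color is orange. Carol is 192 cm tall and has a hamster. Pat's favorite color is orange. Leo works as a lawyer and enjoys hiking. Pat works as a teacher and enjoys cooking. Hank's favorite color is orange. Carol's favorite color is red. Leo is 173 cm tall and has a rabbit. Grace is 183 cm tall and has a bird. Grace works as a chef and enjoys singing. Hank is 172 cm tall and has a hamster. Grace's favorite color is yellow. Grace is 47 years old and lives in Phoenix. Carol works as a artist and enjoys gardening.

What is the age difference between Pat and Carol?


|33 - 63| = 30

30


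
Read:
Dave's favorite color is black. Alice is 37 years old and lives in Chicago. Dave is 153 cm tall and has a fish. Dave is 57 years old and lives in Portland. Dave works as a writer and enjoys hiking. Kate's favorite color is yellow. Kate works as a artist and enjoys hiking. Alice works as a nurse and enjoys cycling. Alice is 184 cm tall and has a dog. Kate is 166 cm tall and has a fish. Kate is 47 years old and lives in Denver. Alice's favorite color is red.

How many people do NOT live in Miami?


Not in Miami: 3

3


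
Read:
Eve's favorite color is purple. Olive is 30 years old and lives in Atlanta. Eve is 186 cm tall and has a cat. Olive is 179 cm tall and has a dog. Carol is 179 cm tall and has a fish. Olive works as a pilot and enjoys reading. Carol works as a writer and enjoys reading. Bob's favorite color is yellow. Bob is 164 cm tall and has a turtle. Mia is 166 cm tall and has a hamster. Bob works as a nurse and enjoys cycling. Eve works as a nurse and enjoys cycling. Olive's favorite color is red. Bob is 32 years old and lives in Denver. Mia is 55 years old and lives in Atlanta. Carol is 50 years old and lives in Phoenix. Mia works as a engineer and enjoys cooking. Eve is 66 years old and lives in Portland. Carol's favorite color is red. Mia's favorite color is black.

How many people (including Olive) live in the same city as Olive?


Olive lives in Atlanta. Count = 2

2


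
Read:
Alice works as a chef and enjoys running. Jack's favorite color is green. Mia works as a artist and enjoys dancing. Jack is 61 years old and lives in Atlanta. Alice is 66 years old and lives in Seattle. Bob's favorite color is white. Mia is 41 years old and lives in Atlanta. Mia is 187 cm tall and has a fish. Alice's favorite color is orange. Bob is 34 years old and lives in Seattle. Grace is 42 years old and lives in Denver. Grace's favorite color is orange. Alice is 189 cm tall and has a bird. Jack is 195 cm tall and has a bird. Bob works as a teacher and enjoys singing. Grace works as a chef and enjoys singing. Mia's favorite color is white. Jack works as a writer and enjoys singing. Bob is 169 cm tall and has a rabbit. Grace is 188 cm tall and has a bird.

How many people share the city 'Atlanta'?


Count: 2

2


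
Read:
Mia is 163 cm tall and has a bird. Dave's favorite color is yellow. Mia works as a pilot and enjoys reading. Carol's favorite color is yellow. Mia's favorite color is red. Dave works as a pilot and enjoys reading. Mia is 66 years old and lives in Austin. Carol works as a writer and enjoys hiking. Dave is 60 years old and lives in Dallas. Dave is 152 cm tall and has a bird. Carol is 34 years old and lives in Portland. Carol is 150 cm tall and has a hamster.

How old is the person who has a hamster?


Person with hamster is Carol, age 34

34


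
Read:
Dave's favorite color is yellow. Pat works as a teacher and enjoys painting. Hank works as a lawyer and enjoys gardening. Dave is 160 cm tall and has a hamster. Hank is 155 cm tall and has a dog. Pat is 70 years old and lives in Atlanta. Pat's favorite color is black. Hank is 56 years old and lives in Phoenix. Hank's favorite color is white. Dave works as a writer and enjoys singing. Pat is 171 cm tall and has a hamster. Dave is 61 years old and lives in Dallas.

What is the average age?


Sum=187, n=3, avg=62.33

62.33


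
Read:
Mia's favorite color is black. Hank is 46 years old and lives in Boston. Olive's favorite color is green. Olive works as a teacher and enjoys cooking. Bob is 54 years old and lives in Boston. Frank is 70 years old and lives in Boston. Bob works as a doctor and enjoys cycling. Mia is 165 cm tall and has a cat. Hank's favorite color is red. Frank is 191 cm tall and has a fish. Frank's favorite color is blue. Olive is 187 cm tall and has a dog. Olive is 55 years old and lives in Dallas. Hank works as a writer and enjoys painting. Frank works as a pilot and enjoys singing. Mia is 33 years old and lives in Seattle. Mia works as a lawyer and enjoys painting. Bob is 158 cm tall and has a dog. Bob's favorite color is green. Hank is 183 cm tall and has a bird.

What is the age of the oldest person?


Oldest: Frank at 70

70


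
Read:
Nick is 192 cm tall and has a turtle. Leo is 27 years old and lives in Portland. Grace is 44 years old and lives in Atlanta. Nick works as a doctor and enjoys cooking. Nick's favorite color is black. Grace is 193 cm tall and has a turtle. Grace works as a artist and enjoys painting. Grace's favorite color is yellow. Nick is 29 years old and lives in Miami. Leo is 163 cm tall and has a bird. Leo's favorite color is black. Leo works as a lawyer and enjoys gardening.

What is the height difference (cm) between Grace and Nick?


|193 - 192| = 1

1


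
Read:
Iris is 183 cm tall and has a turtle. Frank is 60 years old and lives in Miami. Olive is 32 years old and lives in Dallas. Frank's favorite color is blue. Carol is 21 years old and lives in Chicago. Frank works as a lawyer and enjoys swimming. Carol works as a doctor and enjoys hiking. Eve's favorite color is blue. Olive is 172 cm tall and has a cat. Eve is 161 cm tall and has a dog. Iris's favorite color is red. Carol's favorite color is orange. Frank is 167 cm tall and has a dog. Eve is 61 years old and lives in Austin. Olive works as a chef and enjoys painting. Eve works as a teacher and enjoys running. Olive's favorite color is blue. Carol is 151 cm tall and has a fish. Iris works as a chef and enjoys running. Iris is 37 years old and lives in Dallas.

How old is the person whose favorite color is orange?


Person with favorite color=orange is Carol, age 21

21


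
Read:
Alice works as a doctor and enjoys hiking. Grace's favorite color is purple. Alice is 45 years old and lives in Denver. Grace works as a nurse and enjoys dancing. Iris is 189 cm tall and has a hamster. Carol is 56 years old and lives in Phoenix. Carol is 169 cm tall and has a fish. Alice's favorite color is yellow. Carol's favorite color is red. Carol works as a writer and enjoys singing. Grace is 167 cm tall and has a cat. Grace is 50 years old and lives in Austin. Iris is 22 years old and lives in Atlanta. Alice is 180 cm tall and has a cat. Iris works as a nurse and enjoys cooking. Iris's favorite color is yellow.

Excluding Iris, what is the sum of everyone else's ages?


Sum (excluding Iris): 151

151


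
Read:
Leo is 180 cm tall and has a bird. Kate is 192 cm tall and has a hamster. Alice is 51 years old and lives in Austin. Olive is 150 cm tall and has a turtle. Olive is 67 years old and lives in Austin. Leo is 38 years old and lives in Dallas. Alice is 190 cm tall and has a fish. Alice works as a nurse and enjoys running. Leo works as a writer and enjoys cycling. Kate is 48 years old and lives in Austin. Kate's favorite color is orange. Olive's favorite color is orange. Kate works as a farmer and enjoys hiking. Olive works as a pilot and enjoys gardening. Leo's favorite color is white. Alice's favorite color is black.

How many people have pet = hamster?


Count: 1

1


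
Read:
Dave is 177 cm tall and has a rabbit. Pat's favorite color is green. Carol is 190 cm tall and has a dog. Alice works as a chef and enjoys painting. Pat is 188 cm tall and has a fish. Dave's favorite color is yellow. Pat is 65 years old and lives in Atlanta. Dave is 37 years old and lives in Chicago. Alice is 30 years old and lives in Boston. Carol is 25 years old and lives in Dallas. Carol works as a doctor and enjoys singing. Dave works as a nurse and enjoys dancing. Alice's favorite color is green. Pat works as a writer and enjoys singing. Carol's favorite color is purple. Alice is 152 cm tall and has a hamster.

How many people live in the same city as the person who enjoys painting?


Person with hobby painting is Alice, city Boston. Count = 1

1


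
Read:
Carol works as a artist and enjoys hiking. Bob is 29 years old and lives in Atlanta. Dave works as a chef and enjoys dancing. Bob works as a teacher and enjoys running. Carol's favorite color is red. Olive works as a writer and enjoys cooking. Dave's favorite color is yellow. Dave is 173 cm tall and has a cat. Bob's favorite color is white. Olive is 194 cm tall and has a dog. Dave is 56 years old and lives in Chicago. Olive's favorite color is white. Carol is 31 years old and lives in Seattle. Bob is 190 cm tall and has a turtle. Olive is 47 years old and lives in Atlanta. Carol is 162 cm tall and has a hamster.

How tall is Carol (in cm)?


Carol is 162 cm tall

162
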